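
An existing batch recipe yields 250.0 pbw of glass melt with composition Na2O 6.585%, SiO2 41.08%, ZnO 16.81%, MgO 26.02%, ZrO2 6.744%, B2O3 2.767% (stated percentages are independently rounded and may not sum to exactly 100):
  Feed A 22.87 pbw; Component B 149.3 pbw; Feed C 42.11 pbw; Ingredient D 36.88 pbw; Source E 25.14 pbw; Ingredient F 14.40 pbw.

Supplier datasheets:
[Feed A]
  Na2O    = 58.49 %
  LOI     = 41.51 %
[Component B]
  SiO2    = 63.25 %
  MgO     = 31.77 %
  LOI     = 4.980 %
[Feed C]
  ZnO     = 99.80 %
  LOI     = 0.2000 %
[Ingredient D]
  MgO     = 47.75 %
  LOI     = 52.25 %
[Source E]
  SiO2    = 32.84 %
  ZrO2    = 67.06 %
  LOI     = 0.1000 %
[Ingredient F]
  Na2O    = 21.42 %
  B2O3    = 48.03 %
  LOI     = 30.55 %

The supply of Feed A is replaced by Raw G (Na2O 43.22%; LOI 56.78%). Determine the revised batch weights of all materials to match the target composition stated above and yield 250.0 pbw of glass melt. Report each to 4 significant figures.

Revised batch per 250.0 pbw glass melt:
  Raw G: 30.95 pbw
  Component B: 149.3 pbw
  Feed C: 42.11 pbw
  Ingredient D: 36.88 pbw
  Source E: 25.14 pbw
  Ingredient F: 14.40 pbw
Total batch = 298.8 pbw; LOI loss = 48.79 pbw

All arithmetic carries full float precision through the solve. The intermediate values are printed, with 4-significant-figure rounding, across the worked steps. Each reported figure takes exactly one rounding; all derived quantities, including totals, ignition loss, glass mass, six oxide percentages, the yield, are computed from the weighed amounts for 250.0 pbw of glass at full precision, exactly as shown in question or answer.
Oxide-by-oxide targets in 250.0 pbw glass melt:
  Na2O: 6.585% × 250.0 = 16.46 pbw
  SiO2: 41.08% × 250.0 = 102.7 pbw
  ZnO: 16.81% × 250.0 = 42.02 pbw
  MgO: 26.02% × 250.0 = 65.05 pbw
  ZrO2: 6.744% × 250.0 = 16.86 pbw
  B2O3: 2.767% × 250.0 = 6.918 pbw
Checking each oxide sum using the reported weights, versus the basis set out (summed amounts equal target values once rounding is allowed for):
  Na2O: 30.95·0.4322 + 14.40·0.2142 = 16.46 pbw (target 16.46 pbw)
  SiO2: 149.3·0.6325 + 25.14·0.3284 = 102.7 pbw (target 102.7 pbw)
  ZnO: 42.11·0.9980 = 42.03 pbw (target 42.02 pbw)
  MgO: 149.3·0.3177 + 36.88·0.4775 = 65.04 pbw (target 65.05 pbw)
  ZrO2: 25.14·0.6706 = 16.86 pbw (target 16.86 pbw)
  B2O3: 14.40·0.4803 = 6.916 pbw (target 6.918 pbw)
Auditing the glass mass value: the batch minus its LOI: 250.0 pbw (summing oxide targets gives 250.0 pbw; the stated basis being 250.0 pbw — gaps are rounding artifacts).
Whole-batch sum: Σ batch = 298.8 pbw; LOI removed, Σ of batch·LOI: 48.79 pbw; glass ÷ batch gives a yield of 83.67%.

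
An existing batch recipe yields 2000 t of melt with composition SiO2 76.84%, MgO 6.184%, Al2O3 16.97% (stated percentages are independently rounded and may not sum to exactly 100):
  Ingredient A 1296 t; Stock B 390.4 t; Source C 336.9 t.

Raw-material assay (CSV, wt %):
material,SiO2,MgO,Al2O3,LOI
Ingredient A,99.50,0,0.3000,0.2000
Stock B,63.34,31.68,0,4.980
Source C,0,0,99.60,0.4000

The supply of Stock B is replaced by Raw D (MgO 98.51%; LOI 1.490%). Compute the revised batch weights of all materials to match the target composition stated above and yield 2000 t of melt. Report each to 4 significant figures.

Revised batch per 2000 t melt:
  Ingredient A: 1545 t
  Raw D: 125.6 t
  Source C: 336.1 t
Total batch = 2007 t; LOI loss = 6.306 t

Working values are displayed, with 4-significant-digit rounding, in the printout — each numeric step carries full precision all the way through — a single rounding completes each reported number — all derived quantities, including yield, totals, three oxide percentages, glass mass, ignition loss, are recomputed starting from the weights on 2000 t of glass at full float precision, exactly as shown in problem or answer.
Per-oxide target masses for 2000 t melt:
  SiO2: 76.84% × 2000 = 1537 t
  MgO: 6.184% × 2000 = 123.7 t
  Al2O3: 16.97% × 2000 = 339.4 t
Oxide-by-oxide audit applying the batch weights above, for the quoted basis mass (oxide sums agree with the targets inside rounding margins):
  SiO2: 1545·0.9950 = 1537 t (target 1537 t)
  MgO: 125.6·0.9851 = 123.7 t (target 123.7 t)
  Al2O3: 1545·0.003000 + 336.1·0.9960 = 339.4 t (target 339.4 t)
Glass mass check: total charge less LOI = 2000 t (targets for the oxides total 2000 t; stated basis 2000 t — gaps are rounding artifacts).
Adding the batch up: Σ batch = 2007 t; loss to ignition Σ batch·LOI = 6.306 t; yield, glass over the total, = 99.69%.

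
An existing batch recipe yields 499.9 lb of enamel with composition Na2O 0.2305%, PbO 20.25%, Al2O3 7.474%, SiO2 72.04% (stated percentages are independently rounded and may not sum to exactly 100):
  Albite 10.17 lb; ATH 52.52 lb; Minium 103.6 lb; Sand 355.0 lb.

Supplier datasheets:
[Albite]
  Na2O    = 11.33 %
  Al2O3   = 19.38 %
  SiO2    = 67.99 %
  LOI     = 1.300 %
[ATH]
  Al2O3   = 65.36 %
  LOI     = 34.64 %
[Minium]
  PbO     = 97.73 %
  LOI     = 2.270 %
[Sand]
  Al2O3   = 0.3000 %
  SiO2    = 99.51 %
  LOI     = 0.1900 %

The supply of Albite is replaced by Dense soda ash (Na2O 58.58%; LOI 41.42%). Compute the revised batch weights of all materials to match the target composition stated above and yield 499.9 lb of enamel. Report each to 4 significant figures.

Revised batch per 499.9 lb enamel:
  Dense soda ash: 1.967 lb
  ATH: 55.50 lb
  Minium: 103.6 lb
  Sand: 361.9 lb
Total batch = 523.0 lb; LOI loss = 23.08 lb

Every computation maintains full float precision at every stage — mid-chain values are displayed with 4-significant-figure rounding when written out. Every reported result is rounded just once; the derived quantities (the yield, totals, net glass mass, the four compositions, ignition loss) are re-derived from the weighed amounts per 499.9 lb of glass at full float precision, as quoted within the problem or answer text.
Target masses of each oxide per 499.9 lb enamel:
  Na2O: 0.2305% × 499.9 = 1.152 lb
  PbO: 20.25% × 499.9 = 101.2 lb
  Al2O3: 7.474% × 499.9 = 37.36 lb
  SiO2: 72.04% × 499.9 = 360.1 lb
Sums-versus-targets review working from each reported weight, against the basis in use (every target is met by its sum inside rounding margins):
  Na2O: 1.967·0.5858 = 1.152 lb (target 1.152 lb)
  PbO: 103.6·0.9773 = 101.2 lb (target 101.2 lb)
  Al2O3: 55.50·0.6536 + 361.9·0.003000 = 37.36 lb (target 37.36 lb)
  SiO2: 361.9·0.9951 = 360.1 lb (target 360.1 lb)
Glass-mass bookkeeping: total charge less LOI = 499.9 lb (per-oxide target masses sum to 499.9 lb; versus the stated basis of 499.9 lb — differing by rounding only).
Batch total: Σ batch = 523.0 lb; LOI removed, Σ of batch·LOI: 23.08 lb; yield: glass divided by total = 95.59%.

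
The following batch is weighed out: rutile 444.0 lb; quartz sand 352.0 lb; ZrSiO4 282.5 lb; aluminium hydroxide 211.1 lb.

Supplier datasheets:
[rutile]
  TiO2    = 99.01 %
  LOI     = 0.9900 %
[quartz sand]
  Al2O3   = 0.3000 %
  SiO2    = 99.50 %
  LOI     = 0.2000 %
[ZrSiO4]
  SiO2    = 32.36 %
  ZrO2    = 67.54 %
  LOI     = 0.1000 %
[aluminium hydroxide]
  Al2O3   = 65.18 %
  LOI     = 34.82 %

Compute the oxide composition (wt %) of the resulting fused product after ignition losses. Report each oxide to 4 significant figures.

Glass mass = 1211 lb (batch 1290 − LOI 78.89).
Composition: Al2O3 11.45%, SiO2 36.48%, TiO2 36.31%, ZrO2 15.76%

Full float precision is kept through every step — in-progress results are displayed, with 4-significant-digit rounding, on the page; each reported number is rounded a single time. The derived quantities, which include totals, net glass mass, LOI, the four compositions, yield, are carried at exact precision, precisely as stated by question or answer, from the weighed amounts at 1211 lb of glass.
Oxide masses out of the charge:
  Al2O3: 352.0·0.003000 + 211.1·0.6518 = 138.7 lb
  SiO2: 352.0·0.9950 + 282.5·0.3236 = 441.7 lb
  TiO2: 444.0·0.9901 = 439.6 lb
  ZrO2: 282.5·0.6754 = 190.8 lb
LOI: 444.0·0.009900 + 352.0·0.002000 + 282.5·0.001000 + 211.1·0.3482 = 78.89 lb
Net of LOI, the glass mass = 1290 − 78.89 = 1211 lb (= Σ oxide masses)
wt % = oxide mass / glass mass × 100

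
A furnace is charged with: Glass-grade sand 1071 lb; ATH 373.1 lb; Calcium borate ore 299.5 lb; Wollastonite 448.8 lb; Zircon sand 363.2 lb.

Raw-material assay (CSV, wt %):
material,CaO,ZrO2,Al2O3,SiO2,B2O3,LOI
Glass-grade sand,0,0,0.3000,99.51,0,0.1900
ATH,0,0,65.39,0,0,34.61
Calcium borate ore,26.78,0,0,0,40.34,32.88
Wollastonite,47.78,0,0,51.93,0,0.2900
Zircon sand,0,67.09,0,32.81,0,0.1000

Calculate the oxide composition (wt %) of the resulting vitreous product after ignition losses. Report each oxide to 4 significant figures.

The working math keeps full precision in every operation. In-progress results are printed with 4-significant-figure rounding within the worked lines. Each reported value is rounded exactly once; the derived quantities (ignition loss, yield, five oxide percentages, totals, glass mass) are carried using the weight values at 2324 lb of glass in full float precision, exactly as shown in the question or the answer.
Per-oxide mass from batch:
  CaO: 299.5·0.2678 + 448.8·0.4778 = 294.6 lb
  ZrO2: 363.2·0.6709 = 243.7 lb
  Al2O3: 1071·0.003000 + 373.1·0.6539 = 247.2 lb
  SiO2: 1071·0.9951 + 448.8·0.5193 + 363.2·0.3281 = 1418 lb
  B2O3: 299.5·0.4034 = 120.8 lb
LOI: 1071·0.001900 + 373.1·0.3461 + 299.5·0.3288 + 448.8·0.002900 + 363.2·0.001000 = 231.3 lb
Resulting glass, batch − LOI: 2556 − 231.3 = 2324 lb (the oxide masses sum to this)
each oxide over glass, ×100, is wt %

Glass mass = 2324 lb (batch 2556 − LOI 231.3).
Composition: CaO 12.68%, ZrO2 10.48%, Al2O3 10.63%, SiO2 61.01%, B2O3 5.198%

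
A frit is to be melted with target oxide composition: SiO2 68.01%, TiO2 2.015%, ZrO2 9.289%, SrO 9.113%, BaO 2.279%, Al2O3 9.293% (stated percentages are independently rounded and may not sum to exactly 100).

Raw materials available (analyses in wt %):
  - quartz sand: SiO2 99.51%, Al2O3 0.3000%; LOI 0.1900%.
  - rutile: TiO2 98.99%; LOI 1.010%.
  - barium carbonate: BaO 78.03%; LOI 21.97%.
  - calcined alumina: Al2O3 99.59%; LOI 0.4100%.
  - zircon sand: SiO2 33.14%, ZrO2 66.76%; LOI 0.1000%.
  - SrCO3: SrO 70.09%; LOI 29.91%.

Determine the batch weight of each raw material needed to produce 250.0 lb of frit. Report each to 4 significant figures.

Batch per 250.0 lb frit:
  quartz sand: 159.3 lb
  rutile: 5.089 lb
  barium carbonate: 7.302 lb
  calcined alumina: 22.85 lb
  zircon sand: 34.79 lb
  SrCO3: 32.50 lb
Total batch = 261.8 lb; LOI loss = 11.81 lb; yield = 95.49%

Working values are printed, rounded to 4 significant digits, at each printed step; all internal work holds full precision end to end; a single rounding finalizes every reported result — all derived quantities are rebuilt at exact precision (ignition loss, six oxide percentages, net glass mass, the yield, totals) starting from the weights on 250.0 lb of glass, exactly as printed in either problem or answer.
The oxide mass targets at 250.0 lb frit:
  SiO2: 68.01% × 250.0 = 170.0 lb
  TiO2: 2.015% × 250.0 = 5.038 lb
  ZrO2: 9.289% × 250.0 = 23.22 lb
  SrO: 9.113% × 250.0 = 22.78 lb
  BaO: 2.279% × 250.0 = 5.698 lb
  Al2O3: 9.293% × 250.0 = 23.23 lb
Checking each oxide sum working from each reported weight, against the basis in use (sum by sum, the targets are met within answer rounding):
  SiO2: 159.3·0.9951 + 34.79·0.3314 = 170.0 lb (target 170.0 lb)
  TiO2: 5.089·0.9899 = 5.038 lb (target 5.038 lb)
  ZrO2: 34.79·0.6676 = 23.23 lb (target 23.22 lb)
  SrO: 32.50·0.7009 = 22.78 lb (target 22.78 lb)
  BaO: 7.302·0.7803 = 5.698 lb (target 5.698 lb)
  Al2O3: 159.3·0.003000 + 22.85·0.9959 = 23.23 lb (target 23.23 lb)
Glass-mass sanity pass: whole batch net of LOI = 250.0 lb (the targets, summed, come to 250.0 lb; with the basis standing at 250.0 lb — differing by rounding only).
Total batch = Σ batch = 261.8 lb; the LOI term Σ batch·LOI equals 11.81 lb; glass ÷ batch gives a yield of 95.49%.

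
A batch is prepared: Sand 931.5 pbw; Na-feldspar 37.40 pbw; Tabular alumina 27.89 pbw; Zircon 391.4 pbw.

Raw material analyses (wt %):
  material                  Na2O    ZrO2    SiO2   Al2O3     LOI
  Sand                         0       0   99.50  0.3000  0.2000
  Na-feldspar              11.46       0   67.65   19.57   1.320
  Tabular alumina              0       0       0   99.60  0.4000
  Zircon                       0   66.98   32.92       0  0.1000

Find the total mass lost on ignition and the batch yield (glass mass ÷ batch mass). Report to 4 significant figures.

LOI loss = 2.860 pbw; glass = 1385 pbw; yield = 99.79%

In-progress results are printed (rounded to 4 significant figures) when written out. All arithmetic holds full precision end to end; exactly one rounding lands on each reported number — all derived quantities (glass mass, the yield, LOI, totals, the four compositions) are re-derived from the weighed amounts on 1385 pbw of glass at full float precision as set out in the problem or the answer.
Material-by-material LOI:
  Sand: 931.5 × 0.002000 = 1.863 pbw
  Na-feldspar: 37.40 × 0.01320 = 0.4937 pbw
  Tabular alumina: 27.89 × 0.004000 = 0.1116 pbw
  Zircon: 391.4 × 0.001000 = 0.3914 pbw
Total LOI = 2.860 pbw
Glass = batch − LOI = 1388 − 2.860 = 1385 pbw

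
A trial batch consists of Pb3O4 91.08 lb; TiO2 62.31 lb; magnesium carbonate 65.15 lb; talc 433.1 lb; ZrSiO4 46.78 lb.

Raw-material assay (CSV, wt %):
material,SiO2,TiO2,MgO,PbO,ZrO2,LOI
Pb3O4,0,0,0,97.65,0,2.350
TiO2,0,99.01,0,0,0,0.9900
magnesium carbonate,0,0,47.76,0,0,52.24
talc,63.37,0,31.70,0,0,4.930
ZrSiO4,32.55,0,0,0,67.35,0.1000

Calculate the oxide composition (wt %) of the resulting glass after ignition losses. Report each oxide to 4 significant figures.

Glass mass = 640.2 lb (batch 698.4 − LOI 58.19).
Composition: SiO2 45.25%, TiO2 9.636%, MgO 26.30%, PbO 13.89%, ZrO2 4.921%

Each numeric step maintains full float precision from first step to last; values along the way are shown rounded to 4 significant figures between the steps — a single rounding produces each reported result. The derived quantities (totals, ignition loss, five oxide percentages, yield, net glass mass) are carried in full float precision using the weight values for 640.2 lb of glass exactly as shown in the problem or the answer.
Oxide-by-oxide delivered mass:
  SiO2: 433.1·0.6337 + 46.78·0.3255 = 289.7 lb
  TiO2: 62.31·0.9901 = 61.69 lb
  MgO: 65.15·0.4776 + 433.1·0.3170 = 168.4 lb
  PbO: 91.08·0.9765 = 88.94 lb
  ZrO2: 46.78·0.6735 = 31.51 lb
LOI: 91.08·0.02350 + 62.31·0.009900 + 65.15·0.5224 + 433.1·0.04930 + 46.78·0.001000 = 58.19 lb
Net of LOI, the glass mass = 698.4 − 58.19 = 640.2 lb (equal to the oxide-mass sum)
oxide / glass × 100 gives the wt %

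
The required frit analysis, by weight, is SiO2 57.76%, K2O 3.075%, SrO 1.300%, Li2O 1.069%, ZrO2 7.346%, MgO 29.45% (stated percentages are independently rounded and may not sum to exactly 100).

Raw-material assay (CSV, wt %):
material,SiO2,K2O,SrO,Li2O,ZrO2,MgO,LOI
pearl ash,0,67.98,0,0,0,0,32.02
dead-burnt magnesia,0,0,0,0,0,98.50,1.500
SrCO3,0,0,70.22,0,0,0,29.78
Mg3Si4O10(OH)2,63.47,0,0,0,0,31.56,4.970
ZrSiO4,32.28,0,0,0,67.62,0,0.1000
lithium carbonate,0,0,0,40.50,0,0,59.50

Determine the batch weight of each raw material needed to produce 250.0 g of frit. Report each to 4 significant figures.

Batch per 250.0 g frit:
  pearl ash: 11.31 g
  dead-burnt magnesia: 6.277 g
  SrCO3: 4.628 g
  Mg3Si4O10(OH)2: 213.7 g
  ZrSiO4: 27.16 g
  lithium carbonate: 6.599 g
Total batch = 269.7 g; LOI loss = 19.67 g; yield = 92.71%

Values along the way are printed rounded to four significant digits as written — all internal work keeps full precision from start to finish; exactly one rounding lands on every reported figure — the derived quantities are carried from the batch weights for 250.0 g of glass in full precision (yield, the totals, glass mass, six oxide percentages, LOI), as quoted within question or answer.
The oxide mass targets at 250.0 g frit:
  SiO2: 57.76% × 250.0 = 144.4 g
  K2O: 3.075% × 250.0 = 7.688 g
  SrO: 1.300% × 250.0 = 3.250 g
  Li2O: 1.069% × 250.0 = 2.672 g
  ZrO2: 7.346% × 250.0 = 18.36 g
  MgO: 29.45% × 250.0 = 73.62 g
Oxide-by-oxide audit per the reported batch figures, for the quoted basis mass (delivered sums recover each target given rounding of the digits):
  SiO2: 213.7·0.6347 + 27.16·0.3228 = 144.4 g (target 144.4 g)
  K2O: 11.31·0.6798 = 7.689 g (target 7.688 g)
  SrO: 4.628·0.7022 = 3.250 g (target 3.250 g)
  Li2O: 6.599·0.4050 = 2.673 g (target 2.672 g)
  ZrO2: 27.16·0.6762 = 18.37 g (target 18.36 g)
  MgO: 6.277·0.9850 + 213.7·0.3156 = 73.63 g (target 73.62 g)
Consistency of the glass mass: the batch minus its LOI: 250.0 g (the Σ of target masses is 250.0 g; stated basis 250.0 g — deltas are rounding alone).
Batch grand total — Σ batch = 269.7 g; Σ batch·LOI gives LOI loss = 19.67 g; the yield ratio, glass ÷ batch: 92.71%.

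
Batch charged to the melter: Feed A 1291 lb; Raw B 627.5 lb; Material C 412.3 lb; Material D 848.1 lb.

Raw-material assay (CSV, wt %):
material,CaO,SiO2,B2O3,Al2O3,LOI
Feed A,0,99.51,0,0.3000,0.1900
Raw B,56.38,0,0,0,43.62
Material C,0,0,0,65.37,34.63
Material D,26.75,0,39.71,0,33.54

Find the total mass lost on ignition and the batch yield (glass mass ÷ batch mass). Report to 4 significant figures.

Each numeric step runs at full float precision end to end. Values along the way are printed, rounded to four significant digits, as written. Every reported number includes exactly one rounding. All derived quantities (totals, four oxide percentages, LOI, the yield, glass mass) are rebuilt using the weight values for 2475 lb of glass in exact precision as they appear in either problem or answer.
Ignition loss by material:
  Feed A: 1291 × 0.001900 = 2.453 lb
  Raw B: 627.5 × 0.4362 = 273.7 lb
  Material C: 412.3 × 0.3463 = 142.8 lb
  Material D: 848.1 × 0.3354 = 284.5 lb
Total LOI = 703.4 lb
Glass = batch − LOI = 3179 − 703.4 = 2475 lb

LOI loss = 703.4 lb; glass = 2475 lb; yield = 77.87%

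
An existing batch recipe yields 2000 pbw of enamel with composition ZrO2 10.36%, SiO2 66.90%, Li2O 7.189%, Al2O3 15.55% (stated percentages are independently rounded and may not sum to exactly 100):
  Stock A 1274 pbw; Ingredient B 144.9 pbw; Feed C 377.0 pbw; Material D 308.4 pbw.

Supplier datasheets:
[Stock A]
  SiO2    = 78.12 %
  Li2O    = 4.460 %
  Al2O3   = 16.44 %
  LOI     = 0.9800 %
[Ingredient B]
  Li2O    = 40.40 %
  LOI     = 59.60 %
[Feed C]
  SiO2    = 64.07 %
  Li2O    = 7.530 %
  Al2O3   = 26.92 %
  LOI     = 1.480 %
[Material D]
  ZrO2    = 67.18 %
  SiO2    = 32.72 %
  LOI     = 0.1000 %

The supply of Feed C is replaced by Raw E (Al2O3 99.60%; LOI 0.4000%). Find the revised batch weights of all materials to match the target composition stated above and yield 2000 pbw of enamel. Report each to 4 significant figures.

The intermediate values are shown rounded to 4 significant figures — all internal work carries full float precision in all steps; each reported figure is rounded only once. Derived quantities, including the four compositions, the yield, LOI, net glass mass, totals, are recomputed using the weight values at 2000 pbw of glass in exact precision, as set out in problem or answer.
The oxide mass targets at 2000 pbw enamel:
  ZrO2: 10.36% × 2000 = 207.2 pbw
  SiO2: 66.90% × 2000 = 1338 pbw
  Li2O: 7.189% × 2000 = 143.8 pbw
  Al2O3: 15.55% × 2000 = 311.0 pbw
A balance pass over the oxides, on the weights just shown, per the basis as stated (target by target, the sums agree modulo rounding of the values):
  ZrO2: 308.4·0.6718 = 207.2 pbw (target 207.2 pbw)
  SiO2: 1584·0.7812 + 308.4·0.3272 = 1338 pbw (target 1338 pbw)
  Li2O: 1584·0.04460 + 181.1·0.4040 = 143.8 pbw (target 143.8 pbw)
  Al2O3: 1584·0.1644 + 50.86·0.9960 = 311.1 pbw (target 311.0 pbw)
Glass-mass bookkeeping: batch Σ − ignition loss = 2000 pbw (per-oxide target masses sum to 2000 pbw; against the stated basis, 2000 pbw — gaps are rounding artifacts).
Adding the batch up: Σ batch = 2124 pbw; the LOI term Σ batch·LOI equals 124.0 pbw; yield, glass over the total, = 94.16%.

Revised batch per 2000 pbw enamel:
  Stock A: 1584 pbw
  Ingredient B: 181.1 pbw
  Raw E: 50.86 pbw
  Material D: 308.4 pbw
Total batch = 2124 pbw; LOI loss = 124.0 pbw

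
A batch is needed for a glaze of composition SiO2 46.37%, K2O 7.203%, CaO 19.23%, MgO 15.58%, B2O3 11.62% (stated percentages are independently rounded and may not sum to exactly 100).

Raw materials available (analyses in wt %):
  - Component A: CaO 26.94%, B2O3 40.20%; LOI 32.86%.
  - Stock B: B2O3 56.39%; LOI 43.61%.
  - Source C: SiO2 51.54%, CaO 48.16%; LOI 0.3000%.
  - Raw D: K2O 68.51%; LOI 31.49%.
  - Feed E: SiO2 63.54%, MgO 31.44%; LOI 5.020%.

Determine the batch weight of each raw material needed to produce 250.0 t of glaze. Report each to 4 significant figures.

All internal work keeps exact precision at every stage. Intermediates appear, with 4-significant-digit rounding, as written — a single rounding produces every reported result — all derived quantities (the yield, totals, LOI, net glass mass, the five compositions) are rebuilt using the weight values per 250.0 t of glass in full float precision, exactly as shown in the question or the answer.
Oxide mass targets, per 250.0 t glaze:
  SiO2: 46.37% × 250.0 = 115.9 t
  K2O: 7.203% × 250.0 = 18.01 t
  CaO: 19.23% × 250.0 = 48.08 t
  MgO: 15.58% × 250.0 = 38.95 t
  B2O3: 11.62% × 250.0 = 29.05 t
Sums-versus-targets review using the reported weights, relative to the basis at hand (oxide sums agree with the targets net of answer rounding effects):
  SiO2: 72.19·0.5154 + 123.9·0.6354 = 115.9 t (target 115.9 t)
  K2O: 26.28·0.6851 = 18.00 t (target 18.01 t)
  CaO: 49.40·0.2694 + 72.19·0.4816 = 48.08 t (target 48.08 t)
  MgO: 123.9·0.3144 = 38.95 t (target 38.95 t)
  B2O3: 49.40·0.4020 + 16.30·0.5639 = 29.05 t (target 29.05 t)
Glass mass check: total batch − LOI = 250.0 t (targets for the oxides total 250.0 t; versus the stated basis of 250.0 t — gaps are rounding artifacts).
Summing the batch: Σ batch = 288.1 t; LOI removed, Σ of batch·LOI: 38.05 t; yield = glass ÷ total batch = 86.79%.

Batch per 250.0 t glaze:
  Component A: 49.40 t
  Stock B: 16.30 t
  Source C: 72.19 t
  Raw D: 26.28 t
  Feed E: 123.9 t
Total batch = 288.1 t; LOI loss = 38.05 t; yield = 86.79%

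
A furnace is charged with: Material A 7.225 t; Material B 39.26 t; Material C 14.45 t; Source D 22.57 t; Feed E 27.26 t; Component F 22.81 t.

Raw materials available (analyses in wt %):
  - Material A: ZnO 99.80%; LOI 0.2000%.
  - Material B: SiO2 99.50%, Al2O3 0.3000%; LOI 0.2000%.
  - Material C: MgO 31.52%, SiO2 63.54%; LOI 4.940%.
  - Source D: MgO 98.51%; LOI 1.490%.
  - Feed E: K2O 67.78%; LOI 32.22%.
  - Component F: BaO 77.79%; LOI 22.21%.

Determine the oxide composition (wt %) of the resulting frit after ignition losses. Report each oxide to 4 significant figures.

Values along the way are shown (rounded to four significant figures) at each printed step — full float precision is kept at every stage; a single rounding produces each reported result — the derived quantities, which include totals, six oxide percentages, yield, glass mass, LOI, are rebuilt at exact precision, exactly as printed in the problem or answer text, from the weighed amounts per 118.6 t of glass.
Oxide masses out of the charge:
  ZnO: 7.225·0.9980 = 7.211 t
  BaO: 22.81·0.7779 = 17.74 t
  MgO: 14.45·0.3152 + 22.57·0.9851 = 26.79 t
  K2O: 27.26·0.6778 = 18.48 t
  SiO2: 39.26·0.9950 + 14.45·0.6354 = 48.25 t
  Al2O3: 39.26·0.003000 = 0.1178 t
LOI: 7.225·0.002000 + 39.26·0.002000 + 14.45·0.04940 + 22.57·0.01490 + 27.26·0.3222 + 22.81·0.2221 = 14.99 t
Resulting glass, batch − LOI: 133.6 − 14.99 = 118.6 t (consistent with Σ oxide mass)
each oxide over glass, ×100, is wt %

Glass mass = 118.6 t (batch 133.6 − LOI 14.99).
Composition: ZnO 6.081%, BaO 14.96%, MgO 22.59%, K2O 15.58%, SiO2 40.68%, Al2O3 0.09932%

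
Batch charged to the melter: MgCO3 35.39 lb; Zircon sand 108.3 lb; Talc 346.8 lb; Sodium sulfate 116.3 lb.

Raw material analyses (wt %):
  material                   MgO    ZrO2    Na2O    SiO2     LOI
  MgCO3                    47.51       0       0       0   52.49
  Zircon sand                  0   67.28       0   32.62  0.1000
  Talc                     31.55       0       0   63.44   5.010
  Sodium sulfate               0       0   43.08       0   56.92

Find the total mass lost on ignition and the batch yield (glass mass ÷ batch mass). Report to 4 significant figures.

LOI loss = 102.3 lb; glass = 504.5 lb; yield = 83.15%

The whole derivation holds exact precision throughout — values along the way appear rounded to four significant digits at each printed step — a single rounding produces every reported result — derived quantities, including totals, glass mass, four oxide percentages, ignition loss, the yield, are re-derived from the batch weights on 504.5 lb of glass in full precision, as written in question or answer.
Ignition loss by material:
  MgCO3: 35.39 × 0.5249 = 18.58 lb
  Zircon sand: 108.3 × 0.001000 = 0.1083 lb
  Talc: 346.8 × 0.05010 = 17.37 lb
  Sodium sulfate: 116.3 × 0.5692 = 66.20 lb
Total LOI = 102.3 lb
Glass = batch − LOI = 606.8 − 102.3 = 504.5 lb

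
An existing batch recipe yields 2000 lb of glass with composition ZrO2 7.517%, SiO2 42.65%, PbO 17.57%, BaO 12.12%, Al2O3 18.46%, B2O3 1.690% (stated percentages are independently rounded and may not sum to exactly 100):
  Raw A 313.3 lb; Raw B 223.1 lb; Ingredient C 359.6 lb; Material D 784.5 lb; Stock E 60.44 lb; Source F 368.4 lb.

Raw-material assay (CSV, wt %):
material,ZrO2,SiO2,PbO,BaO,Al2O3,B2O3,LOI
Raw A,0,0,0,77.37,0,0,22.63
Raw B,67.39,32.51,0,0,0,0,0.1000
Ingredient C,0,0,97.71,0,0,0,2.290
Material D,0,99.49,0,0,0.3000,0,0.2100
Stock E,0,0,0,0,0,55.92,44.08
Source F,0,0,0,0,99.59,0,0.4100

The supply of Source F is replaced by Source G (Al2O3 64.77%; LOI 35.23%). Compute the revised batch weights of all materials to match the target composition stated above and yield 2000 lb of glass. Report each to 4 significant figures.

The intermediate values appear with 4-significant-digit rounding at each printed step — full float precision is kept at every stage; exactly one rounding lands on every reported value — derived quantities are recomputed in full float precision (the six compositions, the totals, net glass mass, yield, ignition loss) starting from the weights on 2000 lb of glass as written in the problem or the answer.
Oxide mass targets, per 2000 lb glass:
  ZrO2: 7.517% × 2000 = 150.3 lb
  SiO2: 42.65% × 2000 = 853.0 lb
  PbO: 17.57% × 2000 = 351.4 lb
  BaO: 12.12% × 2000 = 242.4 lb
  Al2O3: 18.46% × 2000 = 369.2 lb
  B2O3: 1.690% × 2000 = 33.80 lb
Sums-versus-targets review with the batch weights as given, on the stated basis (summed amounts equal target values within answer rounding):
  ZrO2: 223.1·0.6739 = 150.3 lb (target 150.3 lb)
  SiO2: 223.1·0.3251 + 784.5·0.9949 = 853.0 lb (target 853.0 lb)
  PbO: 359.6·0.9771 = 351.4 lb (target 351.4 lb)
  BaO: 313.3·0.7737 = 242.4 lb (target 242.4 lb)
  Al2O3: 784.5·0.003000 + 566.4·0.6477 = 369.2 lb (target 369.2 lb)
  B2O3: 60.44·0.5592 = 33.80 lb (target 33.80 lb)
Glass-mass closure: Σ batch − LOI loss = 2000 lb (per-oxide target masses sum to 2000 lb; versus the stated basis of 2000 lb — a pure rounding effect).
Batch total: Σ batch = 2307 lb; Σ batch·LOI gives LOI loss = 307.2 lb; yield: glass divided by total = 86.69%.

Revised batch per 2000 lb glass:
  Raw A: 313.3 lb
  Raw B: 223.1 lb
  Ingredient C: 359.6 lb
  Material D: 784.5 lb
  Stock E: 60.44 lb
  Source G: 566.4 lb
Total batch = 2307 lb; LOI loss = 307.2 lb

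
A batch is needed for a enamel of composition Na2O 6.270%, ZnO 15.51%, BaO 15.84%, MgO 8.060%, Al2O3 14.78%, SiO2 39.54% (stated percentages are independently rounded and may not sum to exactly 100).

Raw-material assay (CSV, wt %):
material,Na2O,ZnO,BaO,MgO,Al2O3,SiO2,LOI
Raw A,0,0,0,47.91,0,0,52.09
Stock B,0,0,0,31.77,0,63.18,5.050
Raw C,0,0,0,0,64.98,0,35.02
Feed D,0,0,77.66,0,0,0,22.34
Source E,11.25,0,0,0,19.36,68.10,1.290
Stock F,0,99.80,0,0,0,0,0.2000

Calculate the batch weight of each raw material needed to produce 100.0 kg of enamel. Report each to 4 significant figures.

In-progress results are shown, with 4-significant-digit rounding, across the worked steps. The whole derivation runs at full float precision from first step to last; each reported figure is rounded a single time. The derived quantities are re-derived from the batch weights for 100.0 kg of glass at full precision (LOI, totals, glass mass, yield, the six compositions), as written in the problem or answer text.
Target oxide masses per 100.0 kg enamel:
  Na2O: 6.270% × 100.0 = 6.270 kg
  ZnO: 15.51% × 100.0 = 15.51 kg
  BaO: 15.84% × 100.0 = 15.84 kg
  MgO: 8.060% × 100.0 = 8.060 kg
  Al2O3: 14.78% × 100.0 = 14.78 kg
  SiO2: 39.54% × 100.0 = 39.54 kg
Sums-versus-targets review from the weights as reported, per the basis as stated (summed amounts equal target values inside rounding margins):
  Na2O: 55.73·0.1125 = 6.270 kg (target 6.270 kg)
  ZnO: 15.54·0.9980 = 15.51 kg (target 15.51 kg)
  BaO: 20.40·0.7766 = 15.84 kg (target 15.84 kg)
  MgO: 15.16·0.4791 + 2.510·0.3177 = 8.061 kg (target 8.060 kg)
  Al2O3: 6.140·0.6498 + 55.73·0.1936 = 14.78 kg (target 14.78 kg)
  SiO2: 2.510·0.6318 + 55.73·0.6810 = 39.54 kg (target 39.54 kg)
Glass-mass bookkeeping: net batch after ignition = 100.0 kg (targets for the oxides total 100.0 kg; versus the stated basis of 100.0 kg — any gap is answer rounding).
Whole-batch sum: Σ batch = 115.5 kg; Σ batch·LOI gives LOI loss = 15.48 kg; as yield: glass ÷ batch → 86.59%.

Batch per 100.0 kg enamel:
  Raw A: 15.16 kg
  Stock B: 2.510 kg
  Raw C: 6.140 kg
  Feed D: 20.40 kg
  Source E: 55.73 kg
  Stock F: 15.54 kg
Total batch = 115.5 kg; LOI loss = 15.48 kg; yield = 86.59%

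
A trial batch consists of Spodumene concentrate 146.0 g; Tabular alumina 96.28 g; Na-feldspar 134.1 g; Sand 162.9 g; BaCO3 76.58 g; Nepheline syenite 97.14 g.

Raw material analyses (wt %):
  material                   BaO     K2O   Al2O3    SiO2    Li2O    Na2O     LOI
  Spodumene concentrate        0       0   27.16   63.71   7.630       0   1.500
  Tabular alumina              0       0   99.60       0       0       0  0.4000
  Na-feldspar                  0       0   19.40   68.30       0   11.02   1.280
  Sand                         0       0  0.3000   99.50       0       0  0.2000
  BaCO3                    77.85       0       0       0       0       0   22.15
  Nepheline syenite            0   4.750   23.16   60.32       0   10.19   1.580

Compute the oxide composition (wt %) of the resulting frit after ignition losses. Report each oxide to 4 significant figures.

The whole derivation runs at full float precision through every step. Values along the way are printed (rounded to four significant figures) across the worked steps; each reported result takes a single rounding. Derived quantities are carried at exact precision (net glass mass, the six compositions, LOI, totals, yield) using the weight values on 689.9 g of glass, precisely as stated by the problem or the answer.
Delivered oxide masses:
  BaO: 76.58·0.7785 = 59.62 g
  K2O: 97.14·0.04750 = 4.614 g
  Al2O3: 146.0·0.2716 + 96.28·0.9960 + 134.1·0.1940 + 162.9·0.003000 + 97.14·0.2316 = 184.6 g
  SiO2: 146.0·0.6371 + 134.1·0.6830 + 162.9·0.9950 + 97.14·0.6032 = 405.3 g
  Li2O: 146.0·0.07630 = 11.14 g
  Na2O: 134.1·0.1102 + 97.14·0.1019 = 24.68 g
LOI: 146.0·0.01500 + 96.28·0.004000 + 134.1·0.01280 + 162.9·0.002000 + 76.58·0.2215 + 97.14·0.01580 = 23.11 g
Net of LOI, the glass mass = 713.0 − 23.11 = 689.9 g (consistent with Σ oxide mass)
each oxide over glass, ×100, is wt %

Glass mass = 689.9 g (batch 713.0 − LOI 23.11).
Composition: BaO 8.642%, K2O 0.6688%, Al2O3 26.75%, SiO2 58.75%, Li2O 1.615%, Na2O 3.577%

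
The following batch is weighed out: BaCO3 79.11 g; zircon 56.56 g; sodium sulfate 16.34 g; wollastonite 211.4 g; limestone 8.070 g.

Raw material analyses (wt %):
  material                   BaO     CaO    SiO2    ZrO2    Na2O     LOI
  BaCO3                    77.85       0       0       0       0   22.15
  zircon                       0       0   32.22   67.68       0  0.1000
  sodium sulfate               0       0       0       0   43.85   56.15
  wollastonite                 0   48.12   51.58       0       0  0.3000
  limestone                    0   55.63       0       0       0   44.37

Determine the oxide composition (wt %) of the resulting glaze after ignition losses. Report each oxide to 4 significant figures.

Glass mass = 340.5 g (batch 371.5 − LOI 30.97).
Composition: BaO 18.09%, CaO 31.19%, SiO2 37.37%, ZrO2 11.24%, Na2O 2.104%

All internal work keeps exact precision at all times — mid-chain values appear rounded off to 4 significant figures at each printed step. A single rounding produces every reported result — derived quantities, which include LOI, yield, net glass mass, five oxide percentages, totals, are re-derived in full float precision, exactly as printed in either problem or answer, starting from the weights per 340.5 g of glass.
Oxide masses out of the charge:
  BaO: 79.11·0.7785 = 61.59 g
  CaO: 211.4·0.4812 + 8.070·0.5563 = 106.2 g
  SiO2: 56.56·0.3222 + 211.4·0.5158 = 127.3 g
  ZrO2: 56.56·0.6768 = 38.28 g
  Na2O: 16.34·0.4385 = 7.165 g
LOI: 79.11·0.2215 + 56.56·0.001000 + 16.34·0.5615 + 211.4·0.003000 + 8.070·0.4437 = 30.97 g
Resulting glass, batch − LOI: 371.5 − 30.97 = 340.5 g (matching Σ of the oxides)
each oxide over glass, ×100, is wt %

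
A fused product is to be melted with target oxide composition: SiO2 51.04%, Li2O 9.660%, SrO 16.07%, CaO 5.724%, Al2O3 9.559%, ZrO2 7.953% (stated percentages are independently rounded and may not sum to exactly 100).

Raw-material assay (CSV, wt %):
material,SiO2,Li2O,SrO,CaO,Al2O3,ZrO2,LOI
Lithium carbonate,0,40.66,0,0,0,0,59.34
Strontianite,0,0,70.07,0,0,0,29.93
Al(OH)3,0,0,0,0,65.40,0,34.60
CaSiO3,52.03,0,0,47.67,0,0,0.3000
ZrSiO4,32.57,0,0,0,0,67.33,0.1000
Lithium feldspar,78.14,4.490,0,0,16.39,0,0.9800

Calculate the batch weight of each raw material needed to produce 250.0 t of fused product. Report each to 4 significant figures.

Batch per 250.0 t fused product:
  Lithium carbonate: 44.93 t
  Strontianite: 57.34 t
  Al(OH)3: 3.710 t
  CaSiO3: 30.02 t
  ZrSiO4: 29.53 t
  Lithium feldspar: 131.0 t
Total batch = 296.5 t; LOI loss = 46.51 t; yield = 84.32%

Values along the way appear rounded to 4 significant figures within the worked lines; each numeric step maintains exact precision from first step to last — each reported result is rounded just once — derived quantities (the totals, the yield, the six compositions, ignition loss, glass mass) are re-derived from the weighed amounts for 250.0 t of glass in full precision as written in problem or answer.
Oxide-by-oxide targets in 250.0 t fused product:
  SiO2: 51.04% × 250.0 = 127.6 t
  Li2O: 9.660% × 250.0 = 24.15 t
  SrO: 16.07% × 250.0 = 40.17 t
  CaO: 5.724% × 250.0 = 14.31 t
  Al2O3: 9.559% × 250.0 = 23.90 t
  ZrO2: 7.953% × 250.0 = 19.88 t
Checking each oxide sum given the weights on record, versus the basis set out (every target is met by its sum once rounding is allowed for):
  SiO2: 30.02·0.5203 + 29.53·0.3257 + 131.0·0.7814 = 127.6 t (target 127.6 t)
  Li2O: 44.93·0.4066 + 131.0·0.04490 = 24.15 t (target 24.15 t)
  SrO: 57.34·0.7007 = 40.18 t (target 40.17 t)
  CaO: 30.02·0.4767 = 14.31 t (target 14.31 t)
  Al2O3: 3.710·0.6540 + 131.0·0.1639 = 23.90 t (target 23.90 t)
  ZrO2: 29.53·0.6733 = 19.88 t (target 19.88 t)
Glass-mass bookkeeping: total charge less LOI = 250.0 t (the targets, summed, come to 250.0 t; stated basis 250.0 t — a pure rounding effect).
Batch total: Σ batch = 296.5 t; ignition loss, Σ(batch × LOI) = 46.51 t; yield: glass divided by total = 84.32%.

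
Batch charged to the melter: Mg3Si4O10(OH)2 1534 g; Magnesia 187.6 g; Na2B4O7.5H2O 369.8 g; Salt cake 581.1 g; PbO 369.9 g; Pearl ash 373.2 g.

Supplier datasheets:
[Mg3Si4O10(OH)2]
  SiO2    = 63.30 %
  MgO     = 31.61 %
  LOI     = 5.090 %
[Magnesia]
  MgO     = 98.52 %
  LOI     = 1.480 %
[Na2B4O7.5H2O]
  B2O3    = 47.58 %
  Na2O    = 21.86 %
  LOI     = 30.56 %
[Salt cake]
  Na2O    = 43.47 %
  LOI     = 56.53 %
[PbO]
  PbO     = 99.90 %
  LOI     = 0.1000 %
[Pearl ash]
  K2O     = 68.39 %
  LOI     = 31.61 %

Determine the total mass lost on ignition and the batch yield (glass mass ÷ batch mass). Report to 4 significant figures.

The working math keeps exact precision all the way through; mid-chain values appear rounded to 4 significant figures in the working; every reported value is rounded only once — the derived quantities (the six compositions, net glass mass, the totals, the yield, LOI) are carried from the weighed amounts at 2775 g of glass in full precision as they appear in the problem or the answer.
Material-by-material LOI:
  Mg3Si4O10(OH)2: 1534 × 0.05090 = 78.08 g
  Magnesia: 187.6 × 0.01480 = 2.776 g
  Na2B4O7.5H2O: 369.8 × 0.3056 = 113.0 g
  Salt cake: 581.1 × 0.5653 = 328.5 g
  PbO: 369.9 × 0.001000 = 0.3699 g
  Pearl ash: 373.2 × 0.3161 = 118.0 g
Total LOI = 640.7 g
Glass = batch − LOI = 3416 − 640.7 = 2775 g

LOI loss = 640.7 g; glass = 2775 g; yield = 81.24%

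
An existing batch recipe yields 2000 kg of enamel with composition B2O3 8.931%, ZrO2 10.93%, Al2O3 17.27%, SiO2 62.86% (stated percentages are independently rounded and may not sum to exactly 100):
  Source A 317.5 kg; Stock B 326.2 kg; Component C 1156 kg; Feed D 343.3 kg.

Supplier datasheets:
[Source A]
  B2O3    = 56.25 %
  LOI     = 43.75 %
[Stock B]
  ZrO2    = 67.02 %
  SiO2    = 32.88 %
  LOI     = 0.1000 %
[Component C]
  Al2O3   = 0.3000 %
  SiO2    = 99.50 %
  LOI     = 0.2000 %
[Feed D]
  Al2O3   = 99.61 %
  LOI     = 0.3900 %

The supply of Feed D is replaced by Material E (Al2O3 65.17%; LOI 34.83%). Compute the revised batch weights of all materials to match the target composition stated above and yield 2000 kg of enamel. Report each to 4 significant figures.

In-progress results are printed, rounded to 4 significant digits, alongside each step — the whole derivation maintains full precision throughout; exactly one rounding lands on each reported value. The derived quantities are carried at full float precision (the totals, ignition loss, glass mass, four oxide percentages, yield) from the batch weights per 2000 kg of glass as quoted within the problem or answer text.
Oxide-by-oxide targets in 2000 kg enamel:
  B2O3: 8.931% × 2000 = 178.6 kg
  ZrO2: 10.93% × 2000 = 218.6 kg
  Al2O3: 17.27% × 2000 = 345.4 kg
  SiO2: 62.86% × 2000 = 1257 kg
Oxide-by-oxide audit per the reported batch figures, versus the basis set out (target by target, the sums agree exact up to rounding of places):
  B2O3: 317.5·0.5625 = 178.6 kg (target 178.6 kg)
  ZrO2: 326.2·0.6702 = 218.6 kg (target 218.6 kg)
  Al2O3: 1156·0.003000 + 524.7·0.6517 = 345.4 kg (target 345.4 kg)
  SiO2: 326.2·0.3288 + 1156·0.9950 = 1257 kg (target 1257 kg)
Glass mass check: net batch after ignition = 2000 kg (the Σ of target masses is 2000 kg; against the stated basis, 2000 kg — a pure rounding effect).
Total batch = Σ batch = 2324 kg; LOI loss = Σ batch·LOI = 324.3 kg; the yield ratio, glass ÷ batch: 86.05%.

Revised batch per 2000 kg enamel:
  Source A: 317.5 kg
  Stock B: 326.2 kg
  Component C: 1156 kg
  Material E: 524.7 kg
Total batch = 2324 kg; LOI loss = 324.3 kg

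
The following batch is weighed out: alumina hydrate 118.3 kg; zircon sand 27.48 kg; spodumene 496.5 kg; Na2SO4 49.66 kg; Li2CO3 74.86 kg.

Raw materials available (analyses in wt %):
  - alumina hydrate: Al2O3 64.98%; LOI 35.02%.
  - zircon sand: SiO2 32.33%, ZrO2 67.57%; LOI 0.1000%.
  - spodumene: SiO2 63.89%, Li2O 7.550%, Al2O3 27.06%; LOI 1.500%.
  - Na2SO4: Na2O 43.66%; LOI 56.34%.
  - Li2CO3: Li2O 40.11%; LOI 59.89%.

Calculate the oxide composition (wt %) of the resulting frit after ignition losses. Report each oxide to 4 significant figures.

Every computation holds exact precision at every stage. In-progress results are displayed, with 4-significant-digit rounding, as written — every reported result is rounded just once; the derived quantities are carried starting from the weights for 645.1 kg of glass at exact precision (the yield, the five compositions, totals, LOI, glass mass), exactly as printed in the problem or answer text.
Per-oxide mass from batch:
  SiO2: 27.48·0.3233 + 496.5·0.6389 = 326.1 kg
  ZrO2: 27.48·0.6757 = 18.57 kg
  Na2O: 49.66·0.4366 = 21.68 kg
  Li2O: 496.5·0.07550 + 74.86·0.4011 = 67.51 kg
  Al2O3: 118.3·0.6498 + 496.5·0.2706 = 211.2 kg
LOI: 118.3·0.3502 + 27.48·0.001000 + 496.5·0.01500 + 49.66·0.5634 + 74.86·0.5989 = 121.7 kg
Glass = total batch minus LOI = 766.8 − 121.7 = 645.1 kg (= Σ oxide masses)
percent share: oxide ÷ glass, ×100

Glass mass = 645.1 kg (batch 766.8 − LOI 121.7).
Composition: SiO2 50.55%, ZrO2 2.878%, Na2O 3.361%, Li2O 10.47%, Al2O3 32.74%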